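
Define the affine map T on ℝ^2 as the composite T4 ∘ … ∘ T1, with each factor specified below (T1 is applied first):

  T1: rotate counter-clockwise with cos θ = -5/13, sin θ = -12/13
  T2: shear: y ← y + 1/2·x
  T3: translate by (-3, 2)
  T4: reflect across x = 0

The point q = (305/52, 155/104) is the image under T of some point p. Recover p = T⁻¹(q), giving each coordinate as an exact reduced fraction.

T1 = [-5/13 12/13 0; -12/13 -5/13 0; 0 0 1]
T2·T1 = [-5/13 12/13 0; -29/26 1/13 0; 0 0 1]
T3·…·T1 = [-5/13 12/13 -3; -29/26 1/13 2; 0 0 1]
T4·…·T1 = [5/13 -12/13 3; -29/26 1/13 2; 0 0 1]
det M = -1; M⁻¹ = [-1/13 -12/13 27/13; -29/26 -5/13 107/26; 0 0 1]
M⁻¹ · (305/52, 155/104)ᵀ = (1/4, -3)ᵀ

p = (1/4, -3)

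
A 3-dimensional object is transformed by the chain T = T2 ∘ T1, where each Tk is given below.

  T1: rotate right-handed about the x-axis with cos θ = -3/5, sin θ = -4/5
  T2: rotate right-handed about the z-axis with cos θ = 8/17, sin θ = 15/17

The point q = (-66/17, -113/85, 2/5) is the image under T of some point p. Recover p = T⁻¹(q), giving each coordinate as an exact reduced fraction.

p = (-3, -2, 2)

T1 = [1 0 0 0; 0 -3/5 4/5 0; 0 -4/5 -3/5 0; 0 0 0 1]
T2·T1 = [8/17 9/17 -12/17 0; 15/17 -24/85 32/85 0; 0 -4/5 -3/5 0; 0 0 0 1]
det M = 1; M⁻¹ = [8/17 15/17 0 0; 9/17 -24/85 -4/5 0; -12/17 32/85 -3/5 0; 0 0 0 1]
M⁻¹ · (-66/17, -113/85, 2/5)ᵀ = (-3, -2, 2)ᵀ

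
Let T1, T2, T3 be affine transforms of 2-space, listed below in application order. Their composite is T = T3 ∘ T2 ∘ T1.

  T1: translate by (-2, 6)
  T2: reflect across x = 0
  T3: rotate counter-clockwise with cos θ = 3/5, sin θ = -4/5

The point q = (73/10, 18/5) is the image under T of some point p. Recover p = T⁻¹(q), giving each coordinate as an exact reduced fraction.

T1 = [1 0 -2; 0 1 6; 0 0 1]
T2·T1 = [-1 0 2; 0 1 6; 0 0 1]
T3·…·T1 = [-3/5 4/5 6; 4/5 3/5 2; 0 0 1]
det M = -1; M⁻¹ = [-3/5 4/5 2; 4/5 3/5 -6; 0 0 1]
M⁻¹ · (73/10, 18/5)ᵀ = (1/2, 2)ᵀ

p = (1/2, 2)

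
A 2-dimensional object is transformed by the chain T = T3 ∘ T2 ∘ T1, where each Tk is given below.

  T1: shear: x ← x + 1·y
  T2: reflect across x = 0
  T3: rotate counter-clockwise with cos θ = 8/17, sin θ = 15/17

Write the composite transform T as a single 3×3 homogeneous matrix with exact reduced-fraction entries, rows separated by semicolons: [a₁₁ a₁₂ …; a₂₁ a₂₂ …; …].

T = [-8/17 -23/17 0; -15/17 -7/17 0; 0 0 1]

T1 = [1 1 0; 0 1 0; 0 0 1]
T2·T1 = [-1 -1 0; 0 1 0; 0 0 1]
T3·…·T1 = [-8/17 -23/17 0; -15/17 -7/17 0; 0 0 1]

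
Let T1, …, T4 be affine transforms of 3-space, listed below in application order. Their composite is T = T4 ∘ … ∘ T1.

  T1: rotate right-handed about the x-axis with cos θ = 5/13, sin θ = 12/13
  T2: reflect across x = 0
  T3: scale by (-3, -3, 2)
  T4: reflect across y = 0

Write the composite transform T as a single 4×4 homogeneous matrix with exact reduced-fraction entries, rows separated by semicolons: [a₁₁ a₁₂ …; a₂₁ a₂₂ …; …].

T = [3 0 0 0; 0 15/13 -36/13 0; 0 24/13 10/13 0; 0 0 0 1]

T1 = [1 0 0 0; 0 5/13 -12/13 0; 0 12/13 5/13 0; 0 0 0 1]
T2·T1 = [-1 0 0 0; 0 5/13 -12/13 0; 0 12/13 5/13 0; 0 0 0 1]
T3·…·T1 = [3 0 0 0; 0 -15/13 36/13 0; 0 24/13 10/13 0; 0 0 0 1]
T4·…·T1 = [3 0 0 0; 0 15/13 -36/13 0; 0 24/13 10/13 0; 0 0 0 1]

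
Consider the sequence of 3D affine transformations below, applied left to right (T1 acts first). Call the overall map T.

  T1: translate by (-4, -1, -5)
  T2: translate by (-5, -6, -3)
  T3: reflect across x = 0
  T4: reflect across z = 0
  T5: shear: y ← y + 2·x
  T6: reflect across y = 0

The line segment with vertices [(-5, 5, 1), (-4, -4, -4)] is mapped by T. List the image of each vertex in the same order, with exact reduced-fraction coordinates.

T1 translate by (-4, -1, -5): (-5, 5, 1) → (-9, 4, -4); (-4, -4, -4) → (-8, -5, -9)
T2 translate by (-5, -6, -3): (-9, 4, -4) → (-14, -2, -7); (-8, -5, -9) → (-13, -11, -12)
T3 reflect across x = 0: (-14, -2, -7) → (14, -2, -7); (-13, -11, -12) → (13, -11, -12)
T4 reflect across z = 0: (14, -2, -7) → (14, -2, 7); (13, -11, -12) → (13, -11, 12)
T5 shear: y ← y + 2·x: (14, -2, 7) → (14, 26, 7); (13, -11, 12) → (13, 15, 12)
T6 reflect across y = 0: (14, 26, 7) → (14, -26, 7); (13, 15, 12) → (13, -15, 12)

image vertices: (14, -26, 7), (13, -15, 12)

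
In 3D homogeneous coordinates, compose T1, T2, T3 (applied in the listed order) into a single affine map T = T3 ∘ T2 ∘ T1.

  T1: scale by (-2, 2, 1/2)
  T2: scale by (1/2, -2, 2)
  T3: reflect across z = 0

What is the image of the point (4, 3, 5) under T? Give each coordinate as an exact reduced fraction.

T1 scale by (-2, 2, 1/2): (4, 3, 5) → (-8, 6, 5/2)
T2 scale by (1/2, -2, 2): (-8, 6, 5/2) → (-4, -12, 5)
T3 reflect across z = 0: (-4, -12, 5) → (-4, -12, -5)

T(p) = (-4, -12, -5)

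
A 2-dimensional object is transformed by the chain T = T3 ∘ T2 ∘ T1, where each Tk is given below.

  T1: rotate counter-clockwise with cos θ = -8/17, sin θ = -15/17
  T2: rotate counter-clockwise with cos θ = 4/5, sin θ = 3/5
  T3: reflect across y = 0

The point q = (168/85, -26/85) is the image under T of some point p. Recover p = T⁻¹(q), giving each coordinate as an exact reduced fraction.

T1 = [-8/17 15/17 0; -15/17 -8/17 0; 0 0 1]
T2·T1 = [13/85 84/85 0; -84/85 13/85 0; 0 0 1]
T3·…·T1 = [13/85 84/85 0; 84/85 -13/85 0; 0 0 1]
det M = -1; M⁻¹ = [13/85 84/85 0; 84/85 -13/85 0; 0 0 1]
M⁻¹ · (168/85, -26/85)ᵀ = (0, 2)ᵀ

p = (0, 2)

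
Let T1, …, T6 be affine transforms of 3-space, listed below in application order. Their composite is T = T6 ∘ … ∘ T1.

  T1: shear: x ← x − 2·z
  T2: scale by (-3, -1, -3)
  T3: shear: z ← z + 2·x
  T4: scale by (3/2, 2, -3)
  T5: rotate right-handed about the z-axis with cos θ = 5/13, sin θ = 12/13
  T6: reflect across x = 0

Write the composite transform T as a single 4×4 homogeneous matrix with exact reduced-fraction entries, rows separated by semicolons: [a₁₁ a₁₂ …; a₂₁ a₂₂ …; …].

T = [45/26 -24/13 -45/13 0; -54/13 -10/13 108/13 0; 18 0 -27 0; 0 0 0 1]

T1 = [1 0 -2 0; 0 1 0 0; 0 0 1 0; 0 0 0 1]
T2·T1 = [-3 0 6 0; 0 -1 0 0; 0 0 -3 0; 0 0 0 1]
T3·…·T1 = [-3 0 6 0; 0 -1 0 0; -6 0 9 0; 0 0 0 1]
T4·…·T1 = [-9/2 0 9 0; 0 -2 0 0; 18 0 -27 0; 0 0 0 1]
T5·…·T1 = [-45/26 24/13 45/13 0; -54/13 -10/13 108/13 0; 18 0 -27 0; 0 0 0 1]
T6·…·T1 = [45/26 -24/13 -45/13 0; -54/13 -10/13 108/13 0; 18 0 -27 0; 0 0 0 1]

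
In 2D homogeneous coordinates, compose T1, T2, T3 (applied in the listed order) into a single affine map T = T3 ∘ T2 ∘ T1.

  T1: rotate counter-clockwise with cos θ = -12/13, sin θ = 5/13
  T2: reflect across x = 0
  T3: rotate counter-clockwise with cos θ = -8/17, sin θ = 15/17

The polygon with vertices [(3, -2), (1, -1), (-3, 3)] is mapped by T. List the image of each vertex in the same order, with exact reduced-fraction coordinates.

T1 rotate counter-clockwise with cos θ = -12/13, sin θ = 5/13: (3, -2) → (-2, 3); (1, -1) → (-7/13, 17/13); (-3, 3) → (21/13, -51/13)
T2 reflect across x = 0: (-2, 3) → (2, 3); (-7/13, 17/13) → (7/13, 17/13); (21/13, -51/13) → (-21/13, -51/13)
T3 rotate counter-clockwise with cos θ = -8/17, sin θ = 15/17: (2, 3) → (-61/17, 6/17); (7/13, 17/13) → (-311/221, -31/221); (-21/13, -51/13) → (933/221, 93/221)

image vertices: (-61/17, 6/17), (-311/221, -31/221), (933/221, 93/221)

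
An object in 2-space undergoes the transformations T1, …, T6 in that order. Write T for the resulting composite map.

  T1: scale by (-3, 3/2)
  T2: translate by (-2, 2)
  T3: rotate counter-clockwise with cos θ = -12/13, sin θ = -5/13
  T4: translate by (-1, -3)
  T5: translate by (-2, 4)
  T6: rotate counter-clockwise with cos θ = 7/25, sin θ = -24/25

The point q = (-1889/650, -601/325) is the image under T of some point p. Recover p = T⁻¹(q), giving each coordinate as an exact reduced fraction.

T1 = [-3 0 0; 0 3/2 0; 0 0 1]
T2·T1 = [-3 0 -2; 0 3/2 2; 0 0 1]
T3·…·T1 = [36/13 15/26 34/13; 15/13 -18/13 -14/13; 0 0 1]
T4·…·T1 = [36/13 15/26 21/13; 15/13 -18/13 -53/13; 0 0 1]
T5·…·T1 = [36/13 15/26 -5/13; 15/13 -18/13 -1/13; 0 0 1]
T6·…·T1 = [612/325 -759/650 -59/325; -759/325 -306/325 113/325; 0 0 1]
det M = -9/2; M⁻¹ = [68/325 -253/975 5/39; -506/975 -136/325 2/39; 0 0 1]
M⁻¹ · (-1889/650, -601/325)ᵀ = (0, 7/3)ᵀ

p = (0, 7/3)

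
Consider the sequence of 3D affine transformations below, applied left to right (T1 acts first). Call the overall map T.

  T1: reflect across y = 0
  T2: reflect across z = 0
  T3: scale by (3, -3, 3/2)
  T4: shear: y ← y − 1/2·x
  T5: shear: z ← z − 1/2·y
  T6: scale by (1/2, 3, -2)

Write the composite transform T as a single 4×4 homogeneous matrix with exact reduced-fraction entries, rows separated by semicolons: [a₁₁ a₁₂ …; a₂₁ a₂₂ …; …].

T1 = [1 0 0 0; 0 -1 0 0; 0 0 1 0; 0 0 0 1]
T2·T1 = [1 0 0 0; 0 -1 0 0; 0 0 -1 0; 0 0 0 1]
T3·…·T1 = [3 0 0 0; 0 3 0 0; 0 0 -3/2 0; 0 0 0 1]
T4·…·T1 = [3 0 0 0; -3/2 3 0 0; 0 0 -3/2 0; 0 0 0 1]
T5·…·T1 = [3 0 0 0; -3/2 3 0 0; 3/4 -3/2 -3/2 0; 0 0 0 1]
T6·…·T1 = [3/2 0 0 0; -9/2 9 0 0; -3/2 3 3 0; 0 0 0 1]

T = [3/2 0 0 0; -9/2 9 0 0; -3/2 3 3 0; 0 0 0 1]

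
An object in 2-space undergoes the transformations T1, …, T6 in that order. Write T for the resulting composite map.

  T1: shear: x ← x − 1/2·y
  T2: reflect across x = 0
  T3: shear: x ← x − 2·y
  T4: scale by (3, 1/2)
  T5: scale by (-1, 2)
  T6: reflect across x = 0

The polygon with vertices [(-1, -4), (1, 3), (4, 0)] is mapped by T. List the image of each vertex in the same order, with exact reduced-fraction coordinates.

image vertices: (21, -4), (-33/2, 3), (-12, 0)

T1 shear: x ← x − 1/2·y: (-1, -4) → (1, -4); (1, 3) → (-1/2, 3); (4, 0) → (4, 0)
T2 reflect across x = 0: (1, -4) → (-1, -4); (-1/2, 3) → (1/2, 3); (4, 0) → (-4, 0)
T3 shear: x ← x − 2·y: (-1, -4) → (7, -4); (1/2, 3) → (-11/2, 3); (-4, 0) → (-4, 0)
T4 scale by (3, 1/2): (7, -4) → (21, -2); (-11/2, 3) → (-33/2, 3/2); (-4, 0) → (-12, 0)
T5 scale by (-1, 2): (21, -2) → (-21, -4); (-33/2, 3/2) → (33/2, 3); (-12, 0) → (12, 0)
T6 reflect across x = 0: (-21, -4) → (21, -4); (33/2, 3) → (-33/2, 3); (12, 0) → (-12, 0)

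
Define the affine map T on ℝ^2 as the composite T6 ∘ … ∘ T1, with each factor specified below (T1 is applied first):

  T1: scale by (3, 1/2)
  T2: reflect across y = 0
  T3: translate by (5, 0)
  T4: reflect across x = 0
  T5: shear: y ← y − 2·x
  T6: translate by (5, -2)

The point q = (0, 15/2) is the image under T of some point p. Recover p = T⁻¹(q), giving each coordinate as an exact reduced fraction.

p = (0, 1)

T1 = [3 0 0; 0 1/2 0; 0 0 1]
T2·T1 = [3 0 0; 0 -1/2 0; 0 0 1]
T3·…·T1 = [3 0 5; 0 -1/2 0; 0 0 1]
T4·…·T1 = [-3 0 -5; 0 -1/2 0; 0 0 1]
T5·…·T1 = [-3 0 -5; 6 -1/2 10; 0 0 1]
T6·…·T1 = [-3 0 0; 6 -1/2 8; 0 0 1]
det M = 3/2; M⁻¹ = [-1/3 0 0; -4 -2 16; 0 0 1]
M⁻¹ · (0, 15/2)ᵀ = (0, 1)ᵀ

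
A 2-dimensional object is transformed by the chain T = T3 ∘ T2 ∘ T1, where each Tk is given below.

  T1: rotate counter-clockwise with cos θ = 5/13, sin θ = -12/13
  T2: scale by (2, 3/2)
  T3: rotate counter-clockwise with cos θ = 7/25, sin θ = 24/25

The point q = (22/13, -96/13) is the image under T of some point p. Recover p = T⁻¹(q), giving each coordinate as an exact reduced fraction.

p = (1, -4)

T1 = [5/13 12/13 0; -12/13 5/13 0; 0 0 1]
T2·T1 = [10/13 24/13 0; -18/13 15/26 0; 0 0 1]
T3·…·T1 = [502/325 -12/325 0; 114/325 1257/650 0; 0 0 1]
det M = 3; M⁻¹ = [419/650 4/325 0; -38/325 502/975 0; 0 0 1]
M⁻¹ · (22/13, -96/13)ᵀ = (1, -4)ᵀ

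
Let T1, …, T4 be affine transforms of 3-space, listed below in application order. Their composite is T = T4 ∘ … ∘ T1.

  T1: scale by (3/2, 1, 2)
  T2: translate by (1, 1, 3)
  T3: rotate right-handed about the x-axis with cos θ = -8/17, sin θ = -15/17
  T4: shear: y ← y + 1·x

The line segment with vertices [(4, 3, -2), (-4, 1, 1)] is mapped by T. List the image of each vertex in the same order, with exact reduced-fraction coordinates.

T1 scale by (3/2, 1, 2): (4, 3, -2) → (6, 3, -4); (-4, 1, 1) → (-6, 1, 2)
T2 translate by (1, 1, 3): (6, 3, -4) → (7, 4, -1); (-6, 1, 2) → (-5, 2, 5)
T3 rotate right-handed about the x-axis with cos θ = -8/17, sin θ = -15/17: (7, 4, -1) → (7, -47/17, -52/17); (-5, 2, 5) → (-5, 59/17, -70/17)
T4 shear: y ← y + 1·x: (7, -47/17, -52/17) → (7, 72/17, -52/17); (-5, 59/17, -70/17) → (-5, -26/17, -70/17)

image vertices: (7, 72/17, -52/17), (-5, -26/17, -70/17)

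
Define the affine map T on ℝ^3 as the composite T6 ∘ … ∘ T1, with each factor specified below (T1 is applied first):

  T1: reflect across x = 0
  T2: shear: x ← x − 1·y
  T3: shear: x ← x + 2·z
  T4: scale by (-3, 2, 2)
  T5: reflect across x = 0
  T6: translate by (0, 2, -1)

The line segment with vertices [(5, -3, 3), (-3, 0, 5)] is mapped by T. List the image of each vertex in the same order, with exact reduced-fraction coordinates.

image vertices: (12, -4, 5), (39, 2, 9)

T1 reflect across x = 0: (5, -3, 3) → (-5, -3, 3); (-3, 0, 5) → (3, 0, 5)
T2 shear: x ← x − 1·y: (-5, -3, 3) → (-2, -3, 3); (3, 0, 5) → (3, 0, 5)
T3 shear: x ← x + 2·z: (-2, -3, 3) → (4, -3, 3); (3, 0, 5) → (13, 0, 5)
T4 scale by (-3, 2, 2): (4, -3, 3) → (-12, -6, 6); (13, 0, 5) → (-39, 0, 10)
T5 reflect across x = 0: (-12, -6, 6) → (12, -6, 6); (-39, 0, 10) → (39, 0, 10)
T6 translate by (0, 2, -1): (12, -6, 6) → (12, -4, 5); (39, 0, 10) → (39, 2, 9)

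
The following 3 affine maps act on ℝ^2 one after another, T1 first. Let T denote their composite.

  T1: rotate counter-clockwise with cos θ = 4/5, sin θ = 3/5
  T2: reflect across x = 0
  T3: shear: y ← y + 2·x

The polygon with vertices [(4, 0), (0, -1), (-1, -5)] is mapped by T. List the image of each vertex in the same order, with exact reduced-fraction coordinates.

T1 rotate counter-clockwise with cos θ = 4/5, sin θ = 3/5: (4, 0) → (16/5, 12/5); (0, -1) → (3/5, -4/5); (-1, -5) → (11/5, -23/5)
T2 reflect across x = 0: (16/5, 12/5) → (-16/5, 12/5); (3/5, -4/5) → (-3/5, -4/5); (11/5, -23/5) → (-11/5, -23/5)
T3 shear: y ← y + 2·x: (-16/5, 12/5) → (-16/5, -4); (-3/5, -4/5) → (-3/5, -2); (-11/5, -23/5) → (-11/5, -9)

image vertices: (-16/5, -4), (-3/5, -2), (-11/5, -9)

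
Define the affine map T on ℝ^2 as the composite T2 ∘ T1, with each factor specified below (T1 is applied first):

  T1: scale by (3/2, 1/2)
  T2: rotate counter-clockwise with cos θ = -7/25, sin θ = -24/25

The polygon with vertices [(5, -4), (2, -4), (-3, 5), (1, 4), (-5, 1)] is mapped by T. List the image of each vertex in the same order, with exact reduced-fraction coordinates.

T1 scale by (3/2, 1/2): (5, -4) → (15/2, -2); (2, -4) → (3, -2); (-3, 5) → (-9/2, 5/2); (1, 4) → (3/2, 2); (-5, 1) → (-15/2, 1/2)
T2 rotate counter-clockwise with cos θ = -7/25, sin θ = -24/25: (15/2, -2) → (-201/50, -166/25); (3, -2) → (-69/25, -58/25); (-9/2, 5/2) → (183/50, 181/50); (3/2, 2) → (3/2, -2); (-15/2, 1/2) → (129/50, 353/50)

image vertices: (-201/50, -166/25), (-69/25, -58/25), (183/50, 181/50), (3/2, -2), (129/50, 353/50)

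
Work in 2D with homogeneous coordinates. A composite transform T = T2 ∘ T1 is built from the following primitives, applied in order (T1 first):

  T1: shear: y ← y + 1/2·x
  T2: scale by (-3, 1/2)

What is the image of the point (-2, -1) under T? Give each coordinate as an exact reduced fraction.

T1 shear: y ← y + 1/2·x: (-2, -1) → (-2, -2)
T2 scale by (-3, 1/2): (-2, -2) → (6, -1)

T(p) = (6, -1)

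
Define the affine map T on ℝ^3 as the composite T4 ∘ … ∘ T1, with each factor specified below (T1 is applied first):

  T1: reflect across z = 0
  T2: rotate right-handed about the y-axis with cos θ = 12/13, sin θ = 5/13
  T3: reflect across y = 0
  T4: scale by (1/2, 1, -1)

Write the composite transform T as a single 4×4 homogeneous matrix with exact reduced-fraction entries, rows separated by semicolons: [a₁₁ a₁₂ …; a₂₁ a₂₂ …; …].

T = [6/13 0 -5/26 0; 0 -1 0 0; 5/13 0 12/13 0; 0 0 0 1]

T1 = [1 0 0 0; 0 1 0 0; 0 0 -1 0; 0 0 0 1]
T2·T1 = [12/13 0 -5/13 0; 0 1 0 0; -5/13 0 -12/13 0; 0 0 0 1]
T3·…·T1 = [12/13 0 -5/13 0; 0 -1 0 0; -5/13 0 -12/13 0; 0 0 0 1]
T4·…·T1 = [6/13 0 -5/26 0; 0 -1 0 0; 5/13 0 12/13 0; 0 0 0 1]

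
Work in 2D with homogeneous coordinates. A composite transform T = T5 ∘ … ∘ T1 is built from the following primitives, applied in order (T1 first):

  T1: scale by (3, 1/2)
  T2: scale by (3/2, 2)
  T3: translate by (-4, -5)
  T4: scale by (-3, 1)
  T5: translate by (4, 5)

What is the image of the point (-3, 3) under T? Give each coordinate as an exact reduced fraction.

T(p) = (113/2, 3)

T1 scale by (3, 1/2): (-3, 3) → (-9, 3/2)
T2 scale by (3/2, 2): (-9, 3/2) → (-27/2, 3)
T3 translate by (-4, -5): (-27/2, 3) → (-35/2, -2)
T4 scale by (-3, 1): (-35/2, -2) → (105/2, -2)
T5 translate by (4, 5): (105/2, -2) → (113/2, 3)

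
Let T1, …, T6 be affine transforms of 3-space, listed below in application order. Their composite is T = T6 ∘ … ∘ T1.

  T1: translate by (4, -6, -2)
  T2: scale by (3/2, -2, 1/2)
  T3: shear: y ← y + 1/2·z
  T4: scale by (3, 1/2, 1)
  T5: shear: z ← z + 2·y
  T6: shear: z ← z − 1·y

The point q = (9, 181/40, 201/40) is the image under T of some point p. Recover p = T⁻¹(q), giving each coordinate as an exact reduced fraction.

p = (-2, 8/5, 3)

T1 = [1 0 0 4; 0 1 0 -6; 0 0 1 -2; 0 0 0 1]
T2·T1 = [3/2 0 0 6; 0 -2 0 12; 0 0 1/2 -1; 0 0 0 1]
T3·…·T1 = [3/2 0 0 6; 0 -2 1/4 23/2; 0 0 1/2 -1; 0 0 0 1]
T4·…·T1 = [9/2 0 0 18; 0 -1 1/8 23/4; 0 0 1/2 -1; 0 0 0 1]
T5·…·T1 = [9/2 0 0 18; 0 -1 1/8 23/4; 0 -2 3/4 21/2; 0 0 0 1]
T6·…·T1 = [9/2 0 0 18; 0 -1 1/8 23/4; 0 -1 5/8 19/4; 0 0 0 1]
det M = -9/4; M⁻¹ = [2/9 0 0 -4; 0 -5/4 1/4 6; 0 -2 2 2; 0 0 0 1]
M⁻¹ · (9, 181/40, 201/40)ᵀ = (-2, 8/5, 3)ᵀ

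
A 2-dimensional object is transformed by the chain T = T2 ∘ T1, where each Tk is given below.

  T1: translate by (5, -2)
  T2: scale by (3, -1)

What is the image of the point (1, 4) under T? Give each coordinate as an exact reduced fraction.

T(p) = (18, -2)

T1 translate by (5, -2): (1, 4) → (6, 2)
T2 scale by (3, -1): (6, 2) → (18, -2)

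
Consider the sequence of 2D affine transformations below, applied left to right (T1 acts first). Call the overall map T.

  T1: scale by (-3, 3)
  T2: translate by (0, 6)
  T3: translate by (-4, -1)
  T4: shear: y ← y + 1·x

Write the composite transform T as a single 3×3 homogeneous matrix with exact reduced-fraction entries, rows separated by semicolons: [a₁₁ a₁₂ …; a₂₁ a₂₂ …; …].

T1 = [-3 0 0; 0 3 0; 0 0 1]
T2·T1 = [-3 0 0; 0 3 6; 0 0 1]
T3·…·T1 = [-3 0 -4; 0 3 5; 0 0 1]
T4·…·T1 = [-3 0 -4; -3 3 1; 0 0 1]

T = [-3 0 -4; -3 3 1; 0 0 1]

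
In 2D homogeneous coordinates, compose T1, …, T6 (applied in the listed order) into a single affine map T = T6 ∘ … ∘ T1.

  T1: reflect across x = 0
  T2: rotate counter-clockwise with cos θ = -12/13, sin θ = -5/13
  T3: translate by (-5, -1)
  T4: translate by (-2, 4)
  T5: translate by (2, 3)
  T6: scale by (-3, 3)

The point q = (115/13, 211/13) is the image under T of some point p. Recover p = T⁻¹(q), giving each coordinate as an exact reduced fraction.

p = (5/3, 4/3)

T1 = [-1 0 0; 0 1 0; 0 0 1]
T2·T1 = [12/13 5/13 0; 5/13 -12/13 0; 0 0 1]
T3·…·T1 = [12/13 5/13 -5; 5/13 -12/13 -1; 0 0 1]
T4·…·T1 = [12/13 5/13 -7; 5/13 -12/13 3; 0 0 1]
T5·…·T1 = [12/13 5/13 -5; 5/13 -12/13 6; 0 0 1]
T6·…·T1 = [-36/13 -15/13 15; 15/13 -36/13 18; 0 0 1]
det M = 9; M⁻¹ = [-4/13 5/39 30/13; -5/39 -4/13 97/13; 0 0 1]
M⁻¹ · (115/13, 211/13)ᵀ = (5/3, 4/3)ᵀ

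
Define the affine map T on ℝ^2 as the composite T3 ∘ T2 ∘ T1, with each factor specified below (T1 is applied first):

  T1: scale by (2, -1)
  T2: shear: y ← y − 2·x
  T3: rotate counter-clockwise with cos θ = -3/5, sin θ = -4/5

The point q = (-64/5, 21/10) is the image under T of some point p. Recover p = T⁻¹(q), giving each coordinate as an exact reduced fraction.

T1 = [2 0 0; 0 -1 0; 0 0 1]
T2·T1 = [2 0 0; -4 -1 0; 0 0 1]
T3·…·T1 = [-22/5 -4/5 0; 4/5 3/5 0; 0 0 1]
det M = -2; M⁻¹ = [-3/10 -2/5 0; 2/5 11/5 0; 0 0 1]
M⁻¹ · (-64/5, 21/10)ᵀ = (3, -1/2)ᵀ

p = (3, -1/2)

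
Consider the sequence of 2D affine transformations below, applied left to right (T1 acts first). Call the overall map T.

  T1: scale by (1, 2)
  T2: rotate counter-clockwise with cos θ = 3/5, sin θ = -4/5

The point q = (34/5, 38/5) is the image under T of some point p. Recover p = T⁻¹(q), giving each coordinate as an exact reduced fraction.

p = (-2, 5)

T1 = [1 0 0; 0 2 0; 0 0 1]
T2·T1 = [3/5 8/5 0; -4/5 6/5 0; 0 0 1]
det M = 2; M⁻¹ = [3/5 -4/5 0; 2/5 3/10 0; 0 0 1]
M⁻¹ · (34/5, 38/5)ᵀ = (-2, 5)ᵀ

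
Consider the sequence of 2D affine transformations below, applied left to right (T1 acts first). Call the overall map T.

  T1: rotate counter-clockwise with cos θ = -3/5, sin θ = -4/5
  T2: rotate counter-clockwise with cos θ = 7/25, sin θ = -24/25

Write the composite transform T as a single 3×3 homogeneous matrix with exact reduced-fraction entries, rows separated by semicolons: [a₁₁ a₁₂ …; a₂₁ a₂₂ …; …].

T = [-117/125 -44/125 0; 44/125 -117/125 0; 0 0 1]

T1 = [-3/5 4/5 0; -4/5 -3/5 0; 0 0 1]
T2·T1 = [-117/125 -44/125 0; 44/125 -117/125 0; 0 0 1]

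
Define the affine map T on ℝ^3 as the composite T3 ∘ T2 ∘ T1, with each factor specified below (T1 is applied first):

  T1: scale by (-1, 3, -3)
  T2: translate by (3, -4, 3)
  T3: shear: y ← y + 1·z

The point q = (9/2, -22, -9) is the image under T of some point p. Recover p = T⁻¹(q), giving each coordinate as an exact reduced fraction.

T1 = [-1 0 0 0; 0 3 0 0; 0 0 -3 0; 0 0 0 1]
T2·T1 = [-1 0 0 3; 0 3 0 -4; 0 0 -3 3; 0 0 0 1]
T3·…·T1 = [-1 0 0 3; 0 3 -3 -1; 0 0 -3 3; 0 0 0 1]
det M = 9; M⁻¹ = [-1 0 0 3; 0 1/3 -1/3 4/3; 0 0 -1/3 1; 0 0 0 1]
M⁻¹ · (9/2, -22, -9)ᵀ = (-3/2, -3, 4)ᵀ

p = (-3/2, -3, 4)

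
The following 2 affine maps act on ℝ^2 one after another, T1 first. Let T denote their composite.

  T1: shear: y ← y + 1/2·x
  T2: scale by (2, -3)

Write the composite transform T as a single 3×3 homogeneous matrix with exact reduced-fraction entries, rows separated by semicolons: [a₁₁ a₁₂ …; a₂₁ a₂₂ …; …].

T = [2 0 0; -3/2 -3 0; 0 0 1]

T1 = [1 0 0; 1/2 1 0; 0 0 1]
T2·T1 = [2 0 0; -3/2 -3 0; 0 0 1]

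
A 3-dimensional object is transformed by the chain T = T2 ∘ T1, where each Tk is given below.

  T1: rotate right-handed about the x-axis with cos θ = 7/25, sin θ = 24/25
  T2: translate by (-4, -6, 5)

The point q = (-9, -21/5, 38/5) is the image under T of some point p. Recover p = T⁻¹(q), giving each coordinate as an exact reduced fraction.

p = (-5, 3, -1)

T1 = [1 0 0 0; 0 7/25 -24/25 0; 0 24/25 7/25 0; 0 0 0 1]
T2·T1 = [1 0 0 -4; 0 7/25 -24/25 -6; 0 24/25 7/25 5; 0 0 0 1]
det M = 1; M⁻¹ = [1 0 0 4; 0 7/25 24/25 -78/25; 0 -24/25 7/25 -179/25; 0 0 0 1]
M⁻¹ · (-9, -21/5, 38/5)ᵀ = (-5, 3, -1)ᵀ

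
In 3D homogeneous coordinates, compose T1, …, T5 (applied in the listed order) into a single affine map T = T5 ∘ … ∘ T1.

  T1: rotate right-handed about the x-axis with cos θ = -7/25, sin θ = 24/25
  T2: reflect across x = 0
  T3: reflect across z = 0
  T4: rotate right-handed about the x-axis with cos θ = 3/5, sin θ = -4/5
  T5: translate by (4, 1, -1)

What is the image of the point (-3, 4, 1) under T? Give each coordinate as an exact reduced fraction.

T(p) = (7, -387/125, -184/125)

T1 rotate right-handed about the x-axis with cos θ = -7/25, sin θ = 24/25: (-3, 4, 1) → (-3, -52/25, 89/25)
T2 reflect across x = 0: (-3, -52/25, 89/25) → (3, -52/25, 89/25)
T3 reflect across z = 0: (3, -52/25, 89/25) → (3, -52/25, -89/25)
T4 rotate right-handed about the x-axis with cos θ = 3/5, sin θ = -4/5: (3, -52/25, -89/25) → (3, -512/125, -59/125)
T5 translate by (4, 1, -1): (3, -512/125, -59/125) → (7, -387/125, -184/125)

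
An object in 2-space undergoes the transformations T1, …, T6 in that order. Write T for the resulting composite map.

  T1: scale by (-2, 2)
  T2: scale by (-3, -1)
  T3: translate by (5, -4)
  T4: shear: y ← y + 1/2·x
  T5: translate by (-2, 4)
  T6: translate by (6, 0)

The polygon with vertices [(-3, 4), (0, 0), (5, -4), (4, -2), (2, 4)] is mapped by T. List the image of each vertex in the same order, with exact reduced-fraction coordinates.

image vertices: (-9, -29/2), (9, 5/2), (39, 51/2), (33, 37/2), (21, 1/2)

T1 scale by (-2, 2): (-3, 4) → (6, 8); (0, 0) → (0, 0); (5, -4) → (-10, -8); (4, -2) → (-8, -4); (2, 4) → (-4, 8)
T2 scale by (-3, -1): (6, 8) → (-18, -8); (0, 0) → (0, 0); (-10, -8) → (30, 8); (-8, -4) → (24, 4); (-4, 8) → (12, -8)
T3 translate by (5, -4): (-18, -8) → (-13, -12); (0, 0) → (5, -4); (30, 8) → (35, 4); (24, 4) → (29, 0); (12, -8) → (17, -12)
T4 shear: y ← y + 1/2·x: (-13, -12) → (-13, -37/2); (5, -4) → (5, -3/2); (35, 4) → (35, 43/2); (29, 0) → (29, 29/2); (17, -12) → (17, -7/2)
T5 translate by (-2, 4): (-13, -37/2) → (-15, -29/2); (5, -3/2) → (3, 5/2); (35, 43/2) → (33, 51/2); (29, 29/2) → (27, 37/2); (17, -7/2) → (15, 1/2)
T6 translate by (6, 0): (-15, -29/2) → (-9, -29/2); (3, 5/2) → (9, 5/2); (33, 51/2) → (39, 51/2); (27, 37/2) → (33, 37/2); (15, 1/2) → (21, 1/2)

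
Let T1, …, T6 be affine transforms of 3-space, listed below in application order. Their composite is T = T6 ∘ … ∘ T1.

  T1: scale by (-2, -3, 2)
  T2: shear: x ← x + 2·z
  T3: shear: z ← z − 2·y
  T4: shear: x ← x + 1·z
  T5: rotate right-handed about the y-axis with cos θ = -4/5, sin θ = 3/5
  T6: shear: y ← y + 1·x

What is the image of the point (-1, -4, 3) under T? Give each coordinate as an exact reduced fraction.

T1 scale by (-2, -3, 2): (-1, -4, 3) → (2, 12, 6)
T2 shear: x ← x + 2·z: (2, 12, 6) → (14, 12, 6)
T3 shear: z ← z − 2·y: (14, 12, 6) → (14, 12, -18)
T4 shear: x ← x + 1·z: (14, 12, -18) → (-4, 12, -18)
T5 rotate right-handed about the y-axis with cos θ = -4/5, sin θ = 3/5: (-4, 12, -18) → (-38/5, 12, 84/5)
T6 shear: y ← y + 1·x: (-38/5, 12, 84/5) → (-38/5, 22/5, 84/5)

T(p) = (-38/5, 22/5, 84/5)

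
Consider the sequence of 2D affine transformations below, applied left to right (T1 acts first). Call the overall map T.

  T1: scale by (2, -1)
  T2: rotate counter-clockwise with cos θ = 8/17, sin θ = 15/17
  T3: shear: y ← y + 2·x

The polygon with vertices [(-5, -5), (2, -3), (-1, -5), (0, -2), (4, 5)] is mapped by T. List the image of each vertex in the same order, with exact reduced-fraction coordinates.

image vertices: (-155/17, -420/17), (-13/17, 58/17), (-91/17, -172/17), (-30/17, -44/17), (139/17, 358/17)

T1 scale by (2, -1): (-5, -5) → (-10, 5); (2, -3) → (4, 3); (-1, -5) → (-2, 5); (0, -2) → (0, 2); (4, 5) → (8, -5)
T2 rotate counter-clockwise with cos θ = 8/17, sin θ = 15/17: (-10, 5) → (-155/17, -110/17); (4, 3) → (-13/17, 84/17); (-2, 5) → (-91/17, 10/17); (0, 2) → (-30/17, 16/17); (8, -5) → (139/17, 80/17)
T3 shear: y ← y + 2·x: (-155/17, -110/17) → (-155/17, -420/17); (-13/17, 84/17) → (-13/17, 58/17); (-91/17, 10/17) → (-91/17, -172/17); (-30/17, 16/17) → (-30/17, -44/17); (139/17, 80/17) → (139/17, 358/17)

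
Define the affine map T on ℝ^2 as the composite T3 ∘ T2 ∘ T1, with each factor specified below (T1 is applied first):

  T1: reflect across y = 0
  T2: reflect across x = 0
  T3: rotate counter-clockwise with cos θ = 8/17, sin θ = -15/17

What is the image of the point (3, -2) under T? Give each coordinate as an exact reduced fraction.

T(p) = (6/17, 61/17)

T1 reflect across y = 0: (3, -2) → (3, 2)
T2 reflect across x = 0: (3, 2) → (-3, 2)
T3 rotate counter-clockwise with cos θ = 8/17, sin θ = -15/17: (-3, 2) → (6/17, 61/17)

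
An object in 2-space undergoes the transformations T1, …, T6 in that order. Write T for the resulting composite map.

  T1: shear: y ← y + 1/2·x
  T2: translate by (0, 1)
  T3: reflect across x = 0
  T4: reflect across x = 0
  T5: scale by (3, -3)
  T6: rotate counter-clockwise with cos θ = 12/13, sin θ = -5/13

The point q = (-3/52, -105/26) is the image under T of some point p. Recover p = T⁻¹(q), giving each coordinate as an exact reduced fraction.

T1 = [1 0 0; 1/2 1 0; 0 0 1]
T2·T1 = [1 0 0; 1/2 1 1; 0 0 1]
T3·…·T1 = [-1 0 0; 1/2 1 1; 0 0 1]
T4·…·T1 = [1 0 0; 1/2 1 1; 0 0 1]
T5·…·T1 = [3 0 0; -3/2 -3 -3; 0 0 1]
T6·…·T1 = [57/26 -15/13 -15/13; -33/13 -36/13 -36/13; 0 0 1]
det M = -9; M⁻¹ = [4/13 -5/39 0; -11/39 -19/78 -1; 0 0 1]
M⁻¹ · (-3/52, -105/26)ᵀ = (1/2, 0)ᵀ

p = (1/2, 0)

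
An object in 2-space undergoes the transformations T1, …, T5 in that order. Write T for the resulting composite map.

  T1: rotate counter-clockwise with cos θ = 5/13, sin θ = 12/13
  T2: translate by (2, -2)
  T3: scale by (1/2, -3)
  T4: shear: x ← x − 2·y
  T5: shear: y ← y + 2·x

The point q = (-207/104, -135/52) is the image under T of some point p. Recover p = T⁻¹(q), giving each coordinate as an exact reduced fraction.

p = (5/4, 1)

T1 = [5/13 -12/13 0; 12/13 5/13 0; 0 0 1]
T2·T1 = [5/13 -12/13 2; 12/13 5/13 -2; 0 0 1]
T3·…·T1 = [5/26 -6/13 1; -36/13 -15/13 6; 0 0 1]
T4·…·T1 = [149/26 24/13 -11; -36/13 -15/13 6; 0 0 1]
T5·…·T1 = [149/26 24/13 -11; 113/13 33/13 -16; 0 0 1]
det M = -3/2; M⁻¹ = [-22/13 16/13 14/13; 226/39 -149/39 34/13; 0 0 1]
M⁻¹ · (-207/104, -135/52)ᵀ = (5/4, 1)ᵀ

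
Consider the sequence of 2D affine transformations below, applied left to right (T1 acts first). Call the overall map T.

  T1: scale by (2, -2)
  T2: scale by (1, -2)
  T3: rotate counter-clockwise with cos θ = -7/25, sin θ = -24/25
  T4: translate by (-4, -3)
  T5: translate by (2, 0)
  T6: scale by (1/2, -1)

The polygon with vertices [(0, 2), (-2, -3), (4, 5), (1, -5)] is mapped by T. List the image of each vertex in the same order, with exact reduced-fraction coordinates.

T1 scale by (2, -2): (0, 2) → (0, -4); (-2, -3) → (-4, 6); (4, 5) → (8, -10); (1, -5) → (2, 10)
T2 scale by (1, -2): (0, -4) → (0, 8); (-4, 6) → (-4, -12); (8, -10) → (8, 20); (2, 10) → (2, -20)
T3 rotate counter-clockwise with cos θ = -7/25, sin θ = -24/25: (0, 8) → (192/25, -56/25); (-4, -12) → (-52/5, 36/5); (8, 20) → (424/25, -332/25); (2, -20) → (-494/25, 92/25)
T4 translate by (-4, -3): (192/25, -56/25) → (92/25, -131/25); (-52/5, 36/5) → (-72/5, 21/5); (424/25, -332/25) → (324/25, -407/25); (-494/25, 92/25) → (-594/25, 17/25)
T5 translate by (2, 0): (92/25, -131/25) → (142/25, -131/25); (-72/5, 21/5) → (-62/5, 21/5); (324/25, -407/25) → (374/25, -407/25); (-594/25, 17/25) → (-544/25, 17/25)
T6 scale by (1/2, -1): (142/25, -131/25) → (71/25, 131/25); (-62/5, 21/5) → (-31/5, -21/5); (374/25, -407/25) → (187/25, 407/25); (-544/25, 17/25) → (-272/25, -17/25)

image vertices: (71/25, 131/25), (-31/5, -21/5), (187/25, 407/25), (-272/25, -17/25)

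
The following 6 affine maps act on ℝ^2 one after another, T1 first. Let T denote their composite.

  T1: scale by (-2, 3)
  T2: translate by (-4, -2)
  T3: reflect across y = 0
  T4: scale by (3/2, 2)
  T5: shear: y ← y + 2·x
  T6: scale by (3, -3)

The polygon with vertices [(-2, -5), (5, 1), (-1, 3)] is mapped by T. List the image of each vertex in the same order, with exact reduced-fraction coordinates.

T1 scale by (-2, 3): (-2, -5) → (4, -15); (5, 1) → (-10, 3); (-1, 3) → (2, 9)
T2 translate by (-4, -2): (4, -15) → (0, -17); (-10, 3) → (-14, 1); (2, 9) → (-2, 7)
T3 reflect across y = 0: (0, -17) → (0, 17); (-14, 1) → (-14, -1); (-2, 7) → (-2, -7)
T4 scale by (3/2, 2): (0, 17) → (0, 34); (-14, -1) → (-21, -2); (-2, -7) → (-3, -14)
T5 shear: y ← y + 2·x: (0, 34) → (0, 34); (-21, -2) → (-21, -44); (-3, -14) → (-3, -20)
T6 scale by (3, -3): (0, 34) → (0, -102); (-21, -44) → (-63, 132); (-3, -20) → (-9, 60)

image vertices: (0, -102), (-63, 132), (-9, 60)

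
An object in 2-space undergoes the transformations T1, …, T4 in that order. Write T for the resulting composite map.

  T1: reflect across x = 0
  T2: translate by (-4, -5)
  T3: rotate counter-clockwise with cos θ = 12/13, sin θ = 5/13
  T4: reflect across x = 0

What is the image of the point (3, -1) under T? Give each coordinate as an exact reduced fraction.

T1 reflect across x = 0: (3, -1) → (-3, -1)
T2 translate by (-4, -5): (-3, -1) → (-7, -6)
T3 rotate counter-clockwise with cos θ = 12/13, sin θ = 5/13: (-7, -6) → (-54/13, -107/13)
T4 reflect across x = 0: (-54/13, -107/13) → (54/13, -107/13)

T(p) = (54/13, -107/13)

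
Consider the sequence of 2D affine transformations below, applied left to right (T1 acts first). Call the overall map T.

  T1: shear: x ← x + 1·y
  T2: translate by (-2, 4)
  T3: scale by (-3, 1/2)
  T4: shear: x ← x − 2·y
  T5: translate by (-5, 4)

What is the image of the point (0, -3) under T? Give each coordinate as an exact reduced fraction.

T(p) = (9, 9/2)

T1 shear: x ← x + 1·y: (0, -3) → (-3, -3)
T2 translate by (-2, 4): (-3, -3) → (-5, 1)
T3 scale by (-3, 1/2): (-5, 1) → (15, 1/2)
T4 shear: x ← x − 2·y: (15, 1/2) → (14, 1/2)
T5 translate by (-5, 4): (14, 1/2) → (9, 9/2)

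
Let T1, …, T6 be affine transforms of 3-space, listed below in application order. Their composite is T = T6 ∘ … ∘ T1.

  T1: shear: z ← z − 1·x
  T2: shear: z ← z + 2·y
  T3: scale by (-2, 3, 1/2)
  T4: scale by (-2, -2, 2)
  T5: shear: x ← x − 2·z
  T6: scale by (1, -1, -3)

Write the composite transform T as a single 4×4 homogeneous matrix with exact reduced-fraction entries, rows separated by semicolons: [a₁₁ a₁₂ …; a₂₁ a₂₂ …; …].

T = [6 -4 -2 0; 0 6 0 0; 3 -6 -3 0; 0 0 0 1]

T1 = [1 0 0 0; 0 1 0 0; -1 0 1 0; 0 0 0 1]
T2·T1 = [1 0 0 0; 0 1 0 0; -1 2 1 0; 0 0 0 1]
T3·…·T1 = [-2 0 0 0; 0 3 0 0; -1/2 1 1/2 0; 0 0 0 1]
T4·…·T1 = [4 0 0 0; 0 -6 0 0; -1 2 1 0; 0 0 0 1]
T5·…·T1 = [6 -4 -2 0; 0 -6 0 0; -1 2 1 0; 0 0 0 1]
T6·…·T1 = [6 -4 -2 0; 0 6 0 0; 3 -6 -3 0; 0 0 0 1]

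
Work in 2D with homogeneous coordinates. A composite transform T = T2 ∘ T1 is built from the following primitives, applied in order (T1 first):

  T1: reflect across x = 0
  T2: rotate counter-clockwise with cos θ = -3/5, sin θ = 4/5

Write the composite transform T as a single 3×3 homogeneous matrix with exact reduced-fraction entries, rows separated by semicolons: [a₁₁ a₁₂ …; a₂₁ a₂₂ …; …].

T1 = [-1 0 0; 0 1 0; 0 0 1]
T2·T1 = [3/5 -4/5 0; -4/5 -3/5 0; 0 0 1]

T = [3/5 -4/5 0; -4/5 -3/5 0; 0 0 1]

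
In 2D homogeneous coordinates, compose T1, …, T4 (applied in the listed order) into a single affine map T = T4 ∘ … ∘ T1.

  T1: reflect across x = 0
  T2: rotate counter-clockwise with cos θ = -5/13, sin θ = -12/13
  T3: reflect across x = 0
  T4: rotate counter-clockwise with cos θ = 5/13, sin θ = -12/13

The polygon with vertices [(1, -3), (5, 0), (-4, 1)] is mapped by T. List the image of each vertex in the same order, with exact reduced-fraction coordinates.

T1 reflect across x = 0: (1, -3) → (-1, -3); (5, 0) → (-5, 0); (-4, 1) → (4, 1)
T2 rotate counter-clockwise with cos θ = -5/13, sin θ = -12/13: (-1, -3) → (-31/13, 27/13); (-5, 0) → (25/13, 60/13); (4, 1) → (-8/13, -53/13)
T3 reflect across x = 0: (-31/13, 27/13) → (31/13, 27/13); (25/13, 60/13) → (-25/13, 60/13); (-8/13, -53/13) → (8/13, -53/13)
T4 rotate counter-clockwise with cos θ = 5/13, sin θ = -12/13: (31/13, 27/13) → (479/169, -237/169); (-25/13, 60/13) → (595/169, 600/169); (8/13, -53/13) → (-596/169, -361/169)

image vertices: (479/169, -237/169), (595/169, 600/169), (-596/169, -361/169)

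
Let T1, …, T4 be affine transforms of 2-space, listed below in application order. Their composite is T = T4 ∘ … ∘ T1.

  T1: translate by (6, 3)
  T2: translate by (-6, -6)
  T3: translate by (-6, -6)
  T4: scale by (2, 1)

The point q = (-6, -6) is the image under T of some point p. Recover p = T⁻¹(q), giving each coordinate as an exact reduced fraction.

T1 = [1 0 6; 0 1 3; 0 0 1]
T2·T1 = [1 0 0; 0 1 -3; 0 0 1]
T3·…·T1 = [1 0 -6; 0 1 -9; 0 0 1]
T4·…·T1 = [2 0 -12; 0 1 -9; 0 0 1]
det M = 2; M⁻¹ = [1/2 0 6; 0 1 9; 0 0 1]
M⁻¹ · (-6, -6)ᵀ = (3, 3)ᵀ

p = (3, 3)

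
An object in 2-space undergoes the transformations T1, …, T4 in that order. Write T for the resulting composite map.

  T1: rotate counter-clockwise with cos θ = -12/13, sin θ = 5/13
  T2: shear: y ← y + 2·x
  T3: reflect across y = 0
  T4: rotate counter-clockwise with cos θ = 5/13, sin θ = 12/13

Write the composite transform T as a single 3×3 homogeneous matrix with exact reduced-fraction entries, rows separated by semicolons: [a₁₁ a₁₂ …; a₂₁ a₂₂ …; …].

T1 = [-12/13 -5/13 0; 5/13 -12/13 0; 0 0 1]
T2·T1 = [-12/13 -5/13 0; -19/13 -22/13 0; 0 0 1]
T3·…·T1 = [-12/13 -5/13 0; 19/13 22/13 0; 0 0 1]
T4·…·T1 = [-288/169 -289/169 0; -49/169 50/169 0; 0 0 1]

T = [-288/169 -289/169 0; -49/169 50/169 0; 0 0 1]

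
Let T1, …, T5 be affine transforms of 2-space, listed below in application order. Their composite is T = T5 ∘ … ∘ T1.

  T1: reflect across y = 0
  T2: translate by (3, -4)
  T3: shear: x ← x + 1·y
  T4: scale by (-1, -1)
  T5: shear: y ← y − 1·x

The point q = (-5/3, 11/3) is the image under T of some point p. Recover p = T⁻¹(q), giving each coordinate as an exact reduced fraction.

T1 = [1 0 0; 0 -1 0; 0 0 1]
T2·T1 = [1 0 3; 0 -1 -4; 0 0 1]
T3·…·T1 = [1 -1 -1; 0 -1 -4; 0 0 1]
T4·…·T1 = [-1 1 1; 0 1 4; 0 0 1]
T5·…·T1 = [-1 1 1; 1 0 3; 0 0 1]
det M = -1; M⁻¹ = [0 1 -3; 1 1 -4; 0 0 1]
M⁻¹ · (-5/3, 11/3)ᵀ = (2/3, -2)ᵀ

p = (2/3, -2)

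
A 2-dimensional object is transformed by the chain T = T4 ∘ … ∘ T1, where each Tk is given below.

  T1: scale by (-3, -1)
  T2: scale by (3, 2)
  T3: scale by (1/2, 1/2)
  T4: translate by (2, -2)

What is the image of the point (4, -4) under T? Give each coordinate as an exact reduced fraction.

T1 scale by (-3, -1): (4, -4) → (-12, 4)
T2 scale by (3, 2): (-12, 4) → (-36, 8)
T3 scale by (1/2, 1/2): (-36, 8) → (-18, 4)
T4 translate by (2, -2): (-18, 4) → (-16, 2)

T(p) = (-16, 2)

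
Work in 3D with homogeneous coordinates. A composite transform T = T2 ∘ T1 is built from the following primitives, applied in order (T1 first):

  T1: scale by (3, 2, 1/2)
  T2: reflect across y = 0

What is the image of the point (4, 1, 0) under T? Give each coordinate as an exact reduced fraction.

T1 scale by (3, 2, 1/2): (4, 1, 0) → (12, 2, 0)
T2 reflect across y = 0: (12, 2, 0) → (12, -2, 0)

T(p) = (12, -2, 0)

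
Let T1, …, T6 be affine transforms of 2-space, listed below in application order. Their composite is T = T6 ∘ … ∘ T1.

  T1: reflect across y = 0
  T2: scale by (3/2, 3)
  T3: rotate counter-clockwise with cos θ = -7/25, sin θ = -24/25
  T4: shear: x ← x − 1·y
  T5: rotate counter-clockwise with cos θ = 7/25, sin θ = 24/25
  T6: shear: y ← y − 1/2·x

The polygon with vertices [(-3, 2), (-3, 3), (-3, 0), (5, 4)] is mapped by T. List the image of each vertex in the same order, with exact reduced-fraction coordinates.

image vertices: (-87/10, -81/20), (-2637/250, -3231/500), (-1251/250, 387/500), (237/250, -5469/500)

T1 reflect across y = 0: (-3, 2) → (-3, -2); (-3, 3) → (-3, -3); (-3, 0) → (-3, 0); (5, 4) → (5, -4)
T2 scale by (3/2, 3): (-3, -2) → (-9/2, -6); (-3, -3) → (-9/2, -9); (-3, 0) → (-9/2, 0); (5, -4) → (15/2, -12)
T3 rotate counter-clockwise with cos θ = -7/25, sin θ = -24/25: (-9/2, -6) → (-9/2, 6); (-9/2, -9) → (-369/50, 171/25); (-9/2, 0) → (63/50, 108/25); (15/2, -12) → (-681/50, -96/25)
T4 shear: x ← x − 1·y: (-9/2, 6) → (-21/2, 6); (-369/50, 171/25) → (-711/50, 171/25); (63/50, 108/25) → (-153/50, 108/25); (-681/50, -96/25) → (-489/50, -96/25)
T5 rotate counter-clockwise with cos θ = 7/25, sin θ = 24/25: (-21/2, 6) → (-87/10, -42/5); (-711/50, 171/25) → (-2637/250, -1467/125); (-153/50, 108/25) → (-1251/250, -216/125); (-489/50, -96/25) → (237/250, -1308/125)
T6 shear: y ← y − 1/2·x: (-87/10, -42/5) → (-87/10, -81/20); (-2637/250, -1467/125) → (-2637/250, -3231/500); (-1251/250, -216/125) → (-1251/250, 387/500); (237/250, -1308/125) → (237/250, -5469/500)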